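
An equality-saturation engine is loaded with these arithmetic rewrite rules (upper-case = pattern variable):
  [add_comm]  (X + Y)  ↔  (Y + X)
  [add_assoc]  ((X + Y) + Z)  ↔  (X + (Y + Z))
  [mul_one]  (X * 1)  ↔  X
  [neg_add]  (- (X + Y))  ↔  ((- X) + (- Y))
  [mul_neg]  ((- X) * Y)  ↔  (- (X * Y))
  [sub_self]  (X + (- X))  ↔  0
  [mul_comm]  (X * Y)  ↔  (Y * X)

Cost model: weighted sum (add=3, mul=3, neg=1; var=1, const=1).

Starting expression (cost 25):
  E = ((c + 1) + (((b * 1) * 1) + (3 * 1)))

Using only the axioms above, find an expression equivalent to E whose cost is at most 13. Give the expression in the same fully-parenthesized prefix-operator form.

step 1: mul_one (→) rewrites (3 * 1) into 3, now ((c + 1) + (((b * 1) * 1) + 3))
step 2: mul_one (→) rewrites (b * 1) into b, now ((c + 1) + ((b * 1) + 3))
step 3: mul_one (→) rewrites (b * 1) into b, reaching cost 13 (bound 13)

((c + 1) + (b + 3))   [cost 13]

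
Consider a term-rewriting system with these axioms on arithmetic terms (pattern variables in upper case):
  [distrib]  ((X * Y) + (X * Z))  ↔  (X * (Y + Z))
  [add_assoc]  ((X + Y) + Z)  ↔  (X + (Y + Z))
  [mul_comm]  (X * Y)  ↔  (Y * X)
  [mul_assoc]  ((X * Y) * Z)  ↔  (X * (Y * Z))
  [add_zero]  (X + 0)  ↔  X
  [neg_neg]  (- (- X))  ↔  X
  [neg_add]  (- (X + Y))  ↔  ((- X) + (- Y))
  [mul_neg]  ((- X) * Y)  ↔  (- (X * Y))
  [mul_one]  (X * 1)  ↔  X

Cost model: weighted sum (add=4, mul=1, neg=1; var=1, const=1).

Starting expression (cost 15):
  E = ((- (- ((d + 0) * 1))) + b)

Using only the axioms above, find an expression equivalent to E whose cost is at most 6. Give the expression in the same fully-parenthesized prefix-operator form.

step 1: mul_one (→) rewrites ((d + 0) * 1) into (d + 0), now ((- (- (d + 0))) + b)
step 2: add_zero (→) rewrites (d + 0) into d, now ((- (- d)) + b)
step 3: neg_neg (→) rewrites (- (- d)) into d, reaching cost 6 (bound 6)

(d + b)   [cost 6]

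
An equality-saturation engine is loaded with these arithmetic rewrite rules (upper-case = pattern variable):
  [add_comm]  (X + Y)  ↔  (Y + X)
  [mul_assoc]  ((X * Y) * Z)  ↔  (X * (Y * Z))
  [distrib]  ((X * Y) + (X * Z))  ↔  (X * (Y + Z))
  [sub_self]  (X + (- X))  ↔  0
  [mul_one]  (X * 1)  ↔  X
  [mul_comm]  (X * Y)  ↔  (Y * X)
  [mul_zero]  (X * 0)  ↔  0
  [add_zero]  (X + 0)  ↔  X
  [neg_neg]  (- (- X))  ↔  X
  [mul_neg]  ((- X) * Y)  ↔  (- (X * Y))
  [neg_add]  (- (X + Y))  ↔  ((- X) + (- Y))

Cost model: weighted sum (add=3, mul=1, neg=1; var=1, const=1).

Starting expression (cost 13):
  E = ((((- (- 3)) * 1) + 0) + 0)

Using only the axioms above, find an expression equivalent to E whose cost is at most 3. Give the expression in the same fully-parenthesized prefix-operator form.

(- (- 3))   [cost 3]

(1) ((- (- 3)) * 1)  =[mul_one →]=  (- (- 3))    ⊢ (((- (- 3)) + 0) + 0)
(2) ((- (- 3)) + 0)  =[add_zero →]=  (- (- 3))    ⊢ ((- (- 3)) + 0)
(3) ((- (- 3)) + 0)  =[add_zero →]=  (- (- 3))    ⊢ cost 3, within 3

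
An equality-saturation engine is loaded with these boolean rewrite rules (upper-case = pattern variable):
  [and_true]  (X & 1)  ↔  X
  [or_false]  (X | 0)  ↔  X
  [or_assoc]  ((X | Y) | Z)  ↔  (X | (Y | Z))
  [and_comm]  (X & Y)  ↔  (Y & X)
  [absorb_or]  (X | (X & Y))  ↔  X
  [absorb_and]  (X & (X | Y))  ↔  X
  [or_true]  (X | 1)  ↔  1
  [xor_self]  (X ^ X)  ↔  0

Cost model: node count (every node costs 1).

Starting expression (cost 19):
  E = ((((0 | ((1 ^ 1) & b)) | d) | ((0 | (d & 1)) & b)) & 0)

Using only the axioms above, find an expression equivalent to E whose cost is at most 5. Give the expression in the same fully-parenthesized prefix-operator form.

((0 | d) & 0)   [cost 5]

1. [xor_self →] (1 ^ 1)  →  0;  E = ((((0 | (0 & b)) | d) | ((0 | (d & 1)) & b)) & 0)
2. [and_true →] (d & 1)  →  d;  E = ((((0 | (0 & b)) | d) | ((0 | d) & b)) & 0)
3. [absorb_or →] (0 | (0 & b))  →  0;  E = (((0 | d) | ((0 | d) & b)) & 0)
4. [absorb_or →] ((0 | d) | ((0 | d) & b))  →  (0 | d);  cost 5 ≤ 5, done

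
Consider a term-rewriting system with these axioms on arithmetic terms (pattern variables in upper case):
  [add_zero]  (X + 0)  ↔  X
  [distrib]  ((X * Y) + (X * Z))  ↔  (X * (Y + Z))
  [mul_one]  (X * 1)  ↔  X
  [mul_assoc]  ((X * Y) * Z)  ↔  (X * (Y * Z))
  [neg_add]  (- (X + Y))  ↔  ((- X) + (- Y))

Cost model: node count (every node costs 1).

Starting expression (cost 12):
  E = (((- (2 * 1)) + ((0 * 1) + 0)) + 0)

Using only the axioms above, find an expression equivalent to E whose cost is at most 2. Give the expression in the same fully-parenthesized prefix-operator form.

(- 2)   [cost 2]

step 1: add_zero (→) rewrites (((- (2 * 1)) + ((0 * 1) + 0)) + 0) into ((- (2 * 1)) + ((0 * 1) + 0))
step 2: mul_one (→) rewrites (2 * 1) into 2, now ((- 2) + ((0 * 1) + 0))
step 3: add_zero (→) rewrites ((0 * 1) + 0) into (0 * 1), now ((- 2) + (0 * 1))
step 4: mul_one (→) rewrites (0 * 1) into 0, now ((- 2) + 0)
step 5: add_zero (→) rewrites ((- 2) + 0) into (- 2), reaching cost 2 (bound 2)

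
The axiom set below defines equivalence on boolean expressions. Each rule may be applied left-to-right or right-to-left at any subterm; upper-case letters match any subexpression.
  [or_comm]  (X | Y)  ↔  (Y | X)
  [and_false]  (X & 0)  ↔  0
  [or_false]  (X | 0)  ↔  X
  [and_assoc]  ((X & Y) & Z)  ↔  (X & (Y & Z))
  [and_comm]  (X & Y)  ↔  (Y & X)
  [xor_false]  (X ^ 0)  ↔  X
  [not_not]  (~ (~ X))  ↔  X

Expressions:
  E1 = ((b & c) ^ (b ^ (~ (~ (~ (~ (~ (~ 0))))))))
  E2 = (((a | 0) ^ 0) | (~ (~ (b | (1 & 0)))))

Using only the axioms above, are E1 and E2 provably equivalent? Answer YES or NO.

The axioms are sound identities: if E1 ↔* E2 then E1 and E2 evaluate identically under any assignment.
Under a=0, b=1, c=1: E1 evaluates to 0, E2 to 1. Distinct ⇒ no rewrite sequence connects them.

NO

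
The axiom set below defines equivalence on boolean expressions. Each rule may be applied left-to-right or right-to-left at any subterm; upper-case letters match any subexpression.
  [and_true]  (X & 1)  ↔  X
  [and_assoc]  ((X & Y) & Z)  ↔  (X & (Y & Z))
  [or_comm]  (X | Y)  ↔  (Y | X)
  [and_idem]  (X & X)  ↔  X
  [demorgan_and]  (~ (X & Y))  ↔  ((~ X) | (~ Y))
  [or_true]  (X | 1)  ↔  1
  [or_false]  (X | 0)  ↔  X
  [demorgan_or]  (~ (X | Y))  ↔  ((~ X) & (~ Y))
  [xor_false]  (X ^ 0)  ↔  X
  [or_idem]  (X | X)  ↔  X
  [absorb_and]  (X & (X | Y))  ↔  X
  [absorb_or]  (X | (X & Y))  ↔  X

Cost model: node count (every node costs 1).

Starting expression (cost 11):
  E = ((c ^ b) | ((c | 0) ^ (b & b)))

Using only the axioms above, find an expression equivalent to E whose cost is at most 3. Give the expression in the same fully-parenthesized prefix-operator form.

step 1: or_false (→) rewrites (c | 0) into c, now ((c ^ b) | (c ^ (b & b)))
step 2: and_idem (→) rewrites (b & b) into b, now ((c ^ b) | (c ^ b))
step 3: or_idem (→) rewrites ((c ^ b) | (c ^ b)) into (c ^ b), reaching cost 3 (bound 3)

(c ^ b)   [cost 3]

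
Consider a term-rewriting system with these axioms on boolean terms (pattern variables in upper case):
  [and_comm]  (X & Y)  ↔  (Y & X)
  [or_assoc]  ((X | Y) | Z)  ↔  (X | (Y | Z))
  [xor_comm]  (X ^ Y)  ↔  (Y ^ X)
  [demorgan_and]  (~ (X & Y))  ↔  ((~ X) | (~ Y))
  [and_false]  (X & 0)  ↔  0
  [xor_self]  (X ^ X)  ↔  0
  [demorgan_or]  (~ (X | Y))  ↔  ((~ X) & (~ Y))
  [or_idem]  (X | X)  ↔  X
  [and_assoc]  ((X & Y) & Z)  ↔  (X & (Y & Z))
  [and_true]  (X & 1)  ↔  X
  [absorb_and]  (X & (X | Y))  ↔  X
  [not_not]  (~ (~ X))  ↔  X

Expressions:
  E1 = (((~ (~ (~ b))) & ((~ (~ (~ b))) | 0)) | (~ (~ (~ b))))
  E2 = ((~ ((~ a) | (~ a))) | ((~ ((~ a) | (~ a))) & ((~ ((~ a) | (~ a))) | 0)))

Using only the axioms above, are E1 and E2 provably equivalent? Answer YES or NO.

NO

The axioms are sound identities: if E1 ↔* E2 then E1 and E2 evaluate identically under any assignment.
Under a=0, b=0: E1 evaluates to 1, E2 to 0. Distinct ⇒ no rewrite sequence connects them.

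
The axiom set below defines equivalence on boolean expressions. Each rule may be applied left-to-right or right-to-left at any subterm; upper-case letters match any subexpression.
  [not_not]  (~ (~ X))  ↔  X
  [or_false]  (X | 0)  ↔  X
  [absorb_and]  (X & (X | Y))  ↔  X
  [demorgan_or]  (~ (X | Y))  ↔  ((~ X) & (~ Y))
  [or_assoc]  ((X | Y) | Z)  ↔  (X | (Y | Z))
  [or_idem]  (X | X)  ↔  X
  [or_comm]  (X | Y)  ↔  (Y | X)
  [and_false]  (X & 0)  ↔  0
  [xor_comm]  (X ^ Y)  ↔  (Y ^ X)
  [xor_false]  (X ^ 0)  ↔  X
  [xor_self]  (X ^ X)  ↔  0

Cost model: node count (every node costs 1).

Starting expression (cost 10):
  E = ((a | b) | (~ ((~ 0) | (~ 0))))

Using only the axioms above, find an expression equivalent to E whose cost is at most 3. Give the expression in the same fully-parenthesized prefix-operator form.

1. [or_idem →] ((~ 0) | (~ 0))  →  (~ 0);  E = ((a | b) | (~ (~ 0)))
2. [not_not →] (~ (~ 0))  →  0;  E = ((a | b) | 0)
3. [or_false →] ((a | b) | 0)  →  (a | b);  cost 3 ≤ 3, done

(a | b)   [cost 3]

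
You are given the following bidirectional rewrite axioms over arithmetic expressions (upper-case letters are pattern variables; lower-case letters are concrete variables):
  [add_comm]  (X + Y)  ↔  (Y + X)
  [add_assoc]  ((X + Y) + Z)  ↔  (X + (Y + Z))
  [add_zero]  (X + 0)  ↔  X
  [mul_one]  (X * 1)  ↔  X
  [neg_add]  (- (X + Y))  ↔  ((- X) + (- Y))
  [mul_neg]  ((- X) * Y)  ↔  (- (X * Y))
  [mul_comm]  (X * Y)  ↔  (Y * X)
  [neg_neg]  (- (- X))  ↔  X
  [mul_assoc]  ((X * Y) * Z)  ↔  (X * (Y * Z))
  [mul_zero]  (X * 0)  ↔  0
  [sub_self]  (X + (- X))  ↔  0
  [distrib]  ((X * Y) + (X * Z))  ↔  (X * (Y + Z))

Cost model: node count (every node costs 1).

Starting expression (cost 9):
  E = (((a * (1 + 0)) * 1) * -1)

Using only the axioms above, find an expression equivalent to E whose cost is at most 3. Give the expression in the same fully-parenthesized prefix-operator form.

(-1 * a)   [cost 3]

step 1: add_zero (→) rewrites (1 + 0) into 1, now (((a * 1) * 1) * -1)
step 2: mul_comm (→) rewrites (((a * 1) * 1) * -1) into (-1 * ((a * 1) * 1))
step 3: mul_one (→) rewrites ((a * 1) * 1) into (a * 1), now (-1 * (a * 1))
step 4: mul_one (→) rewrites (a * 1) into a, reaching cost 3 (bound 3)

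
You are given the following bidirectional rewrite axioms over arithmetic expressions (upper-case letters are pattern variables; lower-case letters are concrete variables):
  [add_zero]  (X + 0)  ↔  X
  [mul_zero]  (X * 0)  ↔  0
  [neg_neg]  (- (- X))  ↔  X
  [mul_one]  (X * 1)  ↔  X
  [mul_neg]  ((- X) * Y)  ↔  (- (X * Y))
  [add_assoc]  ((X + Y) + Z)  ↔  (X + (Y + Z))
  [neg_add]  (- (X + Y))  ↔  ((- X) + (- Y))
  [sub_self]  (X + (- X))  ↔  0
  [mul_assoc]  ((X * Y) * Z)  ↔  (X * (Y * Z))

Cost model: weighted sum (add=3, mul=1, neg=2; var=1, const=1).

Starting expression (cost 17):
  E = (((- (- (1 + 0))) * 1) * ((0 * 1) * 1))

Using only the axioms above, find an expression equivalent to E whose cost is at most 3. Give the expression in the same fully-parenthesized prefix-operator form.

1. [neg_neg →] (- (- (1 + 0)))  →  (1 + 0);  E = (((1 + 0) * 1) * ((0 * 1) * 1))
2. [mul_one →] (0 * 1)  →  0;  E = (((1 + 0) * 1) * (0 * 1))
3. [mul_one →] (0 * 1)  →  0;  E = (((1 + 0) * 1) * 0)
4. [add_zero →] (1 + 0)  →  1;  E = ((1 * 1) * 0)
5. [mul_one →] (1 * 1)  →  1;  cost 3 ≤ 3, done

(1 * 0)   [cost 3]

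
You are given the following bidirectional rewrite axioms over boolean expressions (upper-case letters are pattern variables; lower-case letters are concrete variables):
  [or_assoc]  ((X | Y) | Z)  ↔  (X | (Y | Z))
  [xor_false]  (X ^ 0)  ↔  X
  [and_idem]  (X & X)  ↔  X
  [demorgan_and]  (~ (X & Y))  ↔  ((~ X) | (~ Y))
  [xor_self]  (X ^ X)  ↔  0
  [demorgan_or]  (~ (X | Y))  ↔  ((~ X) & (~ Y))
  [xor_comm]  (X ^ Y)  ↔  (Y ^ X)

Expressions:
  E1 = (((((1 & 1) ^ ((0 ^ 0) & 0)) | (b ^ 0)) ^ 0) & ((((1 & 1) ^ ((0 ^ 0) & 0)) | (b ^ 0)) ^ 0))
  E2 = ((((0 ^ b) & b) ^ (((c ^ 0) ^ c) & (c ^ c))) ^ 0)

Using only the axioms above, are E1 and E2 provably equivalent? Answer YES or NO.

NO

Every axiom is a valid identity, so a rewrite proof would force E1 and E2 to agree under every assignment.
At b=0, c=0: E1 = 1 but E2 = 0; they differ, so no derivation exists.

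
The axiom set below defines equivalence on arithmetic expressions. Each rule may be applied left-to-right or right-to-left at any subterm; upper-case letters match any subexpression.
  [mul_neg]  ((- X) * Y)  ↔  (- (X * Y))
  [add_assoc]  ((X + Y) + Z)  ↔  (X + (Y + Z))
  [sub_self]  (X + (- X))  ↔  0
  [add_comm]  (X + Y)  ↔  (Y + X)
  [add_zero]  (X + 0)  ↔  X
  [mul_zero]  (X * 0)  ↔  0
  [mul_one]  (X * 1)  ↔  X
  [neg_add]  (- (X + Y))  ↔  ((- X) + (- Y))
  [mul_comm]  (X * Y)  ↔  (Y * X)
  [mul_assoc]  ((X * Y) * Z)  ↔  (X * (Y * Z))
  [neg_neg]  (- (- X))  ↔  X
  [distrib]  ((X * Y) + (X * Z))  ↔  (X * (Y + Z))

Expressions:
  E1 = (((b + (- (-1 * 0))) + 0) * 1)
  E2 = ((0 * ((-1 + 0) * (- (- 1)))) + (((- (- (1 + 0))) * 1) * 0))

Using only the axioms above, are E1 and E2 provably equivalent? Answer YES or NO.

NO

The axioms are sound identities: if E1 ↔* E2 then E1 and E2 evaluate identically under any assignment.
Under b=1: E1 evaluates to 1, E2 to 0. Distinct ⇒ no rewrite sequence connects them.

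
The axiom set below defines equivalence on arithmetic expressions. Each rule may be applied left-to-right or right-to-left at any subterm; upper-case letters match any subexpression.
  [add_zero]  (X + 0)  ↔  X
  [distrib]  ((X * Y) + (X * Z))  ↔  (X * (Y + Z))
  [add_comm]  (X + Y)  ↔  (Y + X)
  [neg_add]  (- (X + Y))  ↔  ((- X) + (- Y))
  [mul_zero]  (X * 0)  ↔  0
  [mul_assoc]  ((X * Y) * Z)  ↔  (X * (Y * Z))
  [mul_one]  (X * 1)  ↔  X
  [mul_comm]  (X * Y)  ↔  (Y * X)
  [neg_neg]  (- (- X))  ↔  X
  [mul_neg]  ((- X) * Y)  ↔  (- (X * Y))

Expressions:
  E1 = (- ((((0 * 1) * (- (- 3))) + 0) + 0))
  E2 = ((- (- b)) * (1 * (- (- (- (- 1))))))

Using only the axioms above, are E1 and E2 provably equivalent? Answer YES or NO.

All listed rules preserve value, hence provable equivalence implies equal values everywhere; look for a separating assignment.
b=1 gives E1 ↦ 0, E2 ↦ 1; values differ ⇒ not provably equivalent.

NO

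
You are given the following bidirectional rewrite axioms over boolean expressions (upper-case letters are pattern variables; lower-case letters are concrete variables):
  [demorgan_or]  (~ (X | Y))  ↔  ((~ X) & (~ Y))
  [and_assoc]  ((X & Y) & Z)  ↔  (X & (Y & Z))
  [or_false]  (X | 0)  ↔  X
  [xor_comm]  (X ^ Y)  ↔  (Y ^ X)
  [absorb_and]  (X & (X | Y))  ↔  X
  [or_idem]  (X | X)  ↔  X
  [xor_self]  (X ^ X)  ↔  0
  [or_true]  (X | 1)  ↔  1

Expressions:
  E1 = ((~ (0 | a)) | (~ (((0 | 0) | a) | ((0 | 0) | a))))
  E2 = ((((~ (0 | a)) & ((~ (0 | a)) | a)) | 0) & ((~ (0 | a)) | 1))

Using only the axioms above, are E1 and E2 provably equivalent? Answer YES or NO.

(1) (((0 | 0) | a) | ((0 | 0) | a))  =[or_idem →]=  ((0 | 0) | a)    ⊢ ((~ (0 | a)) | (~ ((0 | 0) | a)))
(2) (0 | 0)  =[or_idem →]=  0    ⊢ ((~ (0 | a)) | (~ (0 | a)))
(3) ((~ (0 | a)) | (~ (0 | a)))  =[or_idem →]=  (~ (0 | a))
(4) (~ (0 | a))  =[absorb_and ←]=  ((~ (0 | a)) & ((~ (0 | a)) | 1))
(5) (~ (0 | a))  =[or_false ←]=  ((~ (0 | a)) | 0)    ⊢ (((~ (0 | a)) | 0) & ((~ (0 | a)) | 1))
(6) (~ (0 | a))  =[absorb_and ←]=  ((~ (0 | a)) & ((~ (0 | a)) | a))    ⊢ E2

YES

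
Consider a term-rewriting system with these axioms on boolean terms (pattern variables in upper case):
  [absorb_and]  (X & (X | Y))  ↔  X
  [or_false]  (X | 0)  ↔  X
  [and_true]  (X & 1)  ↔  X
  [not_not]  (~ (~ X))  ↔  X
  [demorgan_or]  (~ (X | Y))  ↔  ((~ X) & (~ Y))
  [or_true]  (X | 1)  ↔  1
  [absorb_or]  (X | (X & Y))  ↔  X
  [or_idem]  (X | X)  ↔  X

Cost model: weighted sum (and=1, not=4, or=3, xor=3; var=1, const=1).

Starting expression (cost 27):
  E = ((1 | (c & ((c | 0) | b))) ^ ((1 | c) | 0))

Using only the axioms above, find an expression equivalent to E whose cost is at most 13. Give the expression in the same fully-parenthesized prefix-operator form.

1. [or_false →] (c | 0)  →  c;  E = ((1 | (c & (c | b))) ^ ((1 | c) | 0))
2. [or_false →] ((1 | c) | 0)  →  (1 | c);  E = ((1 | (c & (c | b))) ^ (1 | c))
3. [absorb_and →] (c & (c | b))  →  c;  cost 13 ≤ 13, done

((1 | c) ^ (1 | c))   [cost 13]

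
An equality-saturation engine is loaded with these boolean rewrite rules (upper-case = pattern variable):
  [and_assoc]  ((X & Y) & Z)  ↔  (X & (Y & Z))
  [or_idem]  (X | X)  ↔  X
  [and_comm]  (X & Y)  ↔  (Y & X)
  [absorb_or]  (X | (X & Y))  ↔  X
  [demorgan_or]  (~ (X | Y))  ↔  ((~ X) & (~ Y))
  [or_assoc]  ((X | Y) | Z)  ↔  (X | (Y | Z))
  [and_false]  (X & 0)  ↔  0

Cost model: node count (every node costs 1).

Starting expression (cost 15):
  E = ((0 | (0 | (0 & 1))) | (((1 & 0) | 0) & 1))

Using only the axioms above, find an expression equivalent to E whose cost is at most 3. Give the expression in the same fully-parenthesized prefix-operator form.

1. [and_false →] (1 & 0)  →  0;  E = ((0 | (0 | (0 & 1))) | ((0 | 0) & 1))
2. [absorb_or →] (0 | (0 & 1))  →  0;  E = ((0 | 0) | ((0 | 0) & 1))
3. [absorb_or →] ((0 | 0) | ((0 | 0) & 1))  →  (0 | 0);  cost 3 ≤ 3, done

(0 | 0)   [cost 3]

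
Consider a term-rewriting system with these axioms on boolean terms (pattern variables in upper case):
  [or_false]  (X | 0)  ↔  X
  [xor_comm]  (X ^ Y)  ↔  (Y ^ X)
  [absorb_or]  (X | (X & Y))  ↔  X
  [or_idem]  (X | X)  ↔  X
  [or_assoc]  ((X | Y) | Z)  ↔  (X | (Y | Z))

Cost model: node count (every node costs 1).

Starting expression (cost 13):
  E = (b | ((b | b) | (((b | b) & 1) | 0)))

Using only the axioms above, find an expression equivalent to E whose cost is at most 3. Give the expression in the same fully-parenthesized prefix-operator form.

1. [or_false →] (((b | b) & 1) | 0)  →  ((b | b) & 1);  E = (b | ((b | b) | ((b | b) & 1)))
2. [absorb_or →] ((b | b) | ((b | b) & 1))  →  (b | b);  E = (b | (b | b))
3. [or_idem →] (b | b)  →  b;  cost 3 ≤ 3, done

(b | b)   [cost 3]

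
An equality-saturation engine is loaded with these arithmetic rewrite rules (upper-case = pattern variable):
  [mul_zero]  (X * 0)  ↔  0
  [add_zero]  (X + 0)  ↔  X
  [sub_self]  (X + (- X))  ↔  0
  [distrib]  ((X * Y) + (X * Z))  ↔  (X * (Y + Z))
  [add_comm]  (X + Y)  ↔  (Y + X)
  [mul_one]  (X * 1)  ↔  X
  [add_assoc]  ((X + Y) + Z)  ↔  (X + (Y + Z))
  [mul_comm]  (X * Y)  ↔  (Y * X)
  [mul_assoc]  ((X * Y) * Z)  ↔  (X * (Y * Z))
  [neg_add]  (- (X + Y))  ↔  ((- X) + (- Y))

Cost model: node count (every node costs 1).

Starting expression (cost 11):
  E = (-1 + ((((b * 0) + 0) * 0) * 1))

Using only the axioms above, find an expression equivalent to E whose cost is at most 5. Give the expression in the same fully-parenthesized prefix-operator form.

(1) (b * 0)  =[mul_zero →]=  0    ⊢ (-1 + (((0 + 0) * 0) * 1))
(2) (0 + 0)  =[add_zero →]=  0    ⊢ (-1 + ((0 * 0) * 1))
(3) ((0 * 0) * 1)  =[mul_one →]=  (0 * 0)    ⊢ cost 5, within 5

(-1 + (0 * 0))   [cost 5]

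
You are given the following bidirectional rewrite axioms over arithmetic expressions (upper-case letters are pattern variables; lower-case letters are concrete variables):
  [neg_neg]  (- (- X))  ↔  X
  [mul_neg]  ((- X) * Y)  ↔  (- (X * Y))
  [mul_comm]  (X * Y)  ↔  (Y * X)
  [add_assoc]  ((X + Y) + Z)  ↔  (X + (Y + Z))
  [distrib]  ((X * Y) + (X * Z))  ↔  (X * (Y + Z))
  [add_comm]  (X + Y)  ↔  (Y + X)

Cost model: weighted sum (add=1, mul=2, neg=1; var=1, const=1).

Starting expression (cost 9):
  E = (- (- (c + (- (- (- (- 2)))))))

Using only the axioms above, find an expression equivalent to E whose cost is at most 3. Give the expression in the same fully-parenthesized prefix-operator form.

(c + 2)   [cost 3]

1. [neg_neg →] (- (- 2))  →  2;  E = (- (- (c + (- (- 2)))))
2. [neg_neg →] (- (- (c + (- (- 2)))))  →  (c + (- (- 2)))
3. [neg_neg →] (- (- 2))  →  2;  cost 3 ≤ 3, done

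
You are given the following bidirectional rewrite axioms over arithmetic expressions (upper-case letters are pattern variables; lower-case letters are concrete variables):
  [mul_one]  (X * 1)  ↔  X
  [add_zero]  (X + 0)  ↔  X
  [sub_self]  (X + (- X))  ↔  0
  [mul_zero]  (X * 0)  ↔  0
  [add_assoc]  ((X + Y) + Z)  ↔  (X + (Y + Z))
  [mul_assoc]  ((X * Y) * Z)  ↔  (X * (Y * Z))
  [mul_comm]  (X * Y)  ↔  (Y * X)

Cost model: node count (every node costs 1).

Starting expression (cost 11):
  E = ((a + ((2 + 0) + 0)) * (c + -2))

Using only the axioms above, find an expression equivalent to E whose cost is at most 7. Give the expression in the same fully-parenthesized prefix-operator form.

((c + -2) * (a + 2))   [cost 7]

1. [add_zero →] ((2 + 0) + 0)  →  (2 + 0);  E = ((a + (2 + 0)) * (c + -2))
2. [mul_comm →] ((a + (2 + 0)) * (c + -2))  →  ((c + -2) * (a + (2 + 0)))
3. [add_zero →] (2 + 0)  →  2;  cost 7 ≤ 7, done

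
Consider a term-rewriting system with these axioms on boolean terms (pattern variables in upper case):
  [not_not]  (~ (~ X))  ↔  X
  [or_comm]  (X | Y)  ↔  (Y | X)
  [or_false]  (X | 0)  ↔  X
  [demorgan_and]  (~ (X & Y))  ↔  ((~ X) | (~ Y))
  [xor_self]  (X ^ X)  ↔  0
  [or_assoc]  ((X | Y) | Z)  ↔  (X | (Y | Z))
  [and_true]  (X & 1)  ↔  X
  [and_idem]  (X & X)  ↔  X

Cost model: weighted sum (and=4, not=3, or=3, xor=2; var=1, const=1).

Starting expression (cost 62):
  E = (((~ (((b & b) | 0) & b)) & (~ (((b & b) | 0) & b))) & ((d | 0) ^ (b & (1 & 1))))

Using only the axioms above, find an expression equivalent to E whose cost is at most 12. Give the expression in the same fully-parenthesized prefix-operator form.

((~ b) & (d ^ b))   [cost 12]

step 1: and_idem (→) rewrites ((~ (((b & b) | 0) & b)) & (~ (((b & b) | 0) & b))) into (~ (((b & b) | 0) & b)), now ((~ (((b & b) | 0) & b)) & ((d | 0) ^ (b & (1 & 1))))
step 2: and_true (→) rewrites (1 & 1) into 1, now ((~ (((b & b) | 0) & b)) & ((d | 0) ^ (b & 1)))
step 3: or_false (→) rewrites ((b & b) | 0) into (b & b), now ((~ ((b & b) & b)) & ((d | 0) ^ (b & 1)))
step 4: or_false (→) rewrites (d | 0) into d, now ((~ ((b & b) & b)) & (d ^ (b & 1)))
step 5: and_idem (→) rewrites (b & b) into b, now ((~ (b & b)) & (d ^ (b & 1)))
step 6: and_idem (→) rewrites (b & b) into b, now ((~ b) & (d ^ (b & 1)))
step 7: and_true (→) rewrites (b & 1) into b, reaching cost 12 (bound 12)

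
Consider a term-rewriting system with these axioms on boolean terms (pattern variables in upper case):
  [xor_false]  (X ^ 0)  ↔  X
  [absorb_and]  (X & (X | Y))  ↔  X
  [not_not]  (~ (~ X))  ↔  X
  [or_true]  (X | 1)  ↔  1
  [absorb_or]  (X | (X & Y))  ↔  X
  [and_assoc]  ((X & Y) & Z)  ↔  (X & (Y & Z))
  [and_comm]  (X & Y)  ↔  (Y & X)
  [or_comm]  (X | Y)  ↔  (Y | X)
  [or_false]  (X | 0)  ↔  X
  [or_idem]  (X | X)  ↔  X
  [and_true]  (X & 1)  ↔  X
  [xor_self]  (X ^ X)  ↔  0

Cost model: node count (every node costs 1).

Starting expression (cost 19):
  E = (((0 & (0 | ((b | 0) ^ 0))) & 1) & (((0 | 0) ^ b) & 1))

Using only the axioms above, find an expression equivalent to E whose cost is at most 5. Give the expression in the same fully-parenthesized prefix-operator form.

(0 & (0 ^ b))   [cost 5]

1. [and_true →] ((0 & (0 | ((b | 0) ^ 0))) & 1)  →  (0 & (0 | ((b | 0) ^ 0)));  E = ((0 & (0 | ((b | 0) ^ 0))) & (((0 | 0) ^ b) & 1))
2. [or_idem →] (0 | 0)  →  0;  E = ((0 & (0 | ((b | 0) ^ 0))) & ((0 ^ b) & 1))
3. [and_true →] ((0 ^ b) & 1)  →  (0 ^ b);  E = ((0 & (0 | ((b | 0) ^ 0))) & (0 ^ b))
4. [or_false →] (b | 0)  →  b;  E = ((0 & (0 | (b ^ 0))) & (0 ^ b))
5. [xor_false →] (b ^ 0)  →  b;  E = ((0 & (0 | b)) & (0 ^ b))
6. [absorb_and →] (0 & (0 | b))  →  0;  cost 5 ≤ 5, done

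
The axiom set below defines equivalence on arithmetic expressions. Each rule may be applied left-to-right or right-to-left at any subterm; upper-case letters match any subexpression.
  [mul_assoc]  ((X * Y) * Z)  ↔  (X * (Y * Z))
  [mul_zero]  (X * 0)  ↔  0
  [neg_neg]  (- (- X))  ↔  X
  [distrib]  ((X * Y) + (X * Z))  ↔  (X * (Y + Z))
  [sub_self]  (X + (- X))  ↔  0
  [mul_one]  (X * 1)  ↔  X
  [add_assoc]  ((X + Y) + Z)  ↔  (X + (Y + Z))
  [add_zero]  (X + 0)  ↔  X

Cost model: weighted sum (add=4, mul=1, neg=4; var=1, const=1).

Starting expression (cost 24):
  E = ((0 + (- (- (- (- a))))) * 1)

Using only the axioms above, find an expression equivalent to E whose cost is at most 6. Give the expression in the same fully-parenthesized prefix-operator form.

(0 + a)   [cost 6]

step 1: neg_neg (→) rewrites (- (- (- (- a)))) into (- (- a)), now ((0 + (- (- a))) * 1)
step 2: mul_one (→) rewrites ((0 + (- (- a))) * 1) into (0 + (- (- a)))
step 3: neg_neg (→) rewrites (- (- a)) into a, reaching cost 6 (bound 6)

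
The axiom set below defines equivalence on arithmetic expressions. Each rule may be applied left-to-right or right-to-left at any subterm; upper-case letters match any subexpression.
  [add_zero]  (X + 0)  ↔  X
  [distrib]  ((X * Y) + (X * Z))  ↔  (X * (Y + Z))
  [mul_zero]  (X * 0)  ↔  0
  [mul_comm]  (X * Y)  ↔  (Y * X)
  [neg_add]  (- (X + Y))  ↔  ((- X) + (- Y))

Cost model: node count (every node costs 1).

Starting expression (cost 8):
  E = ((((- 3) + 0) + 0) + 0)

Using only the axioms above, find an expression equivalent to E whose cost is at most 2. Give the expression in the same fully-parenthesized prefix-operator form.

1. [add_zero →] (((- 3) + 0) + 0)  →  ((- 3) + 0);  E = (((- 3) + 0) + 0)
2. [add_zero →] ((- 3) + 0)  →  (- 3);  E = ((- 3) + 0)
3. [add_zero →] ((- 3) + 0)  →  (- 3);  cost 2 ≤ 2, done

(- 3)   [cost 2]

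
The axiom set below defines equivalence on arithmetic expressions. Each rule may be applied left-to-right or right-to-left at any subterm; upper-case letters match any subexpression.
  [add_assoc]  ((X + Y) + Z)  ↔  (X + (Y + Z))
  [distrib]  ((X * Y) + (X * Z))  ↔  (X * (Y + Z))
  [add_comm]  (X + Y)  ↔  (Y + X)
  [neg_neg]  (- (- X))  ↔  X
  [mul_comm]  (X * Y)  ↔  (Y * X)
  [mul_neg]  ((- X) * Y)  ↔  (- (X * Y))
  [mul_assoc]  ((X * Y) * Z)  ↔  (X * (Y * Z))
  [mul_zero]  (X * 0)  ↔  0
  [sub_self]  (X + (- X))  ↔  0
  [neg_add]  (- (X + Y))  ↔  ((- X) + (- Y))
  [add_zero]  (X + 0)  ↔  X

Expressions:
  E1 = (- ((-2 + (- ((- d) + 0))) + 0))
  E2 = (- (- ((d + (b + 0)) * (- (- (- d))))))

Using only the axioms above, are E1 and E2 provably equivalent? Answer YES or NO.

NO

All listed rules preserve value, hence provable equivalence implies equal values everywhere; look for a separating assignment.
b=0, d=0 gives E1 ↦ 2, E2 ↦ 0; values differ ⇒ not provably equivalent.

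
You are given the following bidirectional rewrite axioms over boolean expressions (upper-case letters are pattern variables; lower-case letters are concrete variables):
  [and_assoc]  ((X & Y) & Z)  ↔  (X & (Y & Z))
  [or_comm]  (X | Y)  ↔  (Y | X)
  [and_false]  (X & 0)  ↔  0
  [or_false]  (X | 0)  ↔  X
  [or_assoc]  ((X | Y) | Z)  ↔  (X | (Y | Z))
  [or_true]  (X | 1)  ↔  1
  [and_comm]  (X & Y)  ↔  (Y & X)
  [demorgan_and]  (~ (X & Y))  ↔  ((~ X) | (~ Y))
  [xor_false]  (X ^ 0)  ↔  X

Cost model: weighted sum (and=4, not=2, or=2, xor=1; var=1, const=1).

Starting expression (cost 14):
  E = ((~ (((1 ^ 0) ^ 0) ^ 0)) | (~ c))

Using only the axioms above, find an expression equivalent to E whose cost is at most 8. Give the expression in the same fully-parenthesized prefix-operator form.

1. [xor_false →] ((1 ^ 0) ^ 0)  →  (1 ^ 0);  E = ((~ ((1 ^ 0) ^ 0)) | (~ c))
2. [xor_false →] (1 ^ 0)  →  1;  E = ((~ (1 ^ 0)) | (~ c))
3. [xor_false →] (1 ^ 0)  →  1;  cost 8 ≤ 8, done

((~ 1) | (~ c))   [cost 8]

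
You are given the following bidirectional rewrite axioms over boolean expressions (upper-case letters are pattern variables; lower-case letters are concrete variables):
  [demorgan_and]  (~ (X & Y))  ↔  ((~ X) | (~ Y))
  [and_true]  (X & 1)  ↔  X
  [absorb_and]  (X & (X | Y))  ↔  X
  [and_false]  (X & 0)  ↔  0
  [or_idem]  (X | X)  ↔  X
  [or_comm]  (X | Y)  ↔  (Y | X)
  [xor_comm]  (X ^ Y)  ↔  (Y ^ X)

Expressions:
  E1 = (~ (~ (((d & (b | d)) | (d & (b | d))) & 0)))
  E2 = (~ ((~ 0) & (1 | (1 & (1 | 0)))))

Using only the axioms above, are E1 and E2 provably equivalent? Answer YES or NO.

YES

1. [or_idem →] ((d & (b | d)) | (d & (b | d)))  →  (d & (b | d));  E1 = (~ (~ ((d & (b | d)) & 0)))
2. [or_comm →] (b | d)  →  (d | b);  E1 = (~ (~ ((d & (d | b)) & 0)))
3. [absorb_and →] (d & (d | b))  →  d;  E1 = (~ (~ (d & 0)))
4. [and_false →] (d & 0)  →  0;  E1 = (~ (~ 0))
5. [and_true ←] (~ 0)  →  ((~ 0) & 1);  E1 = (~ ((~ 0) & 1))
6. [or_idem ←] 1  →  (1 | 1);  E1 = (~ ((~ 0) & (1 | 1)))
7. [absorb_and ←] 1  →  (1 & (1 | 0));  this is E2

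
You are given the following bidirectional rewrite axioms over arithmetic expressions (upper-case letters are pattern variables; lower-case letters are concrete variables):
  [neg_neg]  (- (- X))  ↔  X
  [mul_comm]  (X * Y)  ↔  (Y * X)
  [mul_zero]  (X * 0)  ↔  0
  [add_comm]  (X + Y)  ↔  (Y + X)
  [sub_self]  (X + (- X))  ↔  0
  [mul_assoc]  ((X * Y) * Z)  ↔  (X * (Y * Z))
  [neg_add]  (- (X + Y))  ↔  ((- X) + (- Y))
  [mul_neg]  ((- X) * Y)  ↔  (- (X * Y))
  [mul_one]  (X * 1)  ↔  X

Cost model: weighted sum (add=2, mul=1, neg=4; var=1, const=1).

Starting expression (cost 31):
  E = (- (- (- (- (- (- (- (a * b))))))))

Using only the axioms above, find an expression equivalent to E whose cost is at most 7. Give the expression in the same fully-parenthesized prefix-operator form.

1. [neg_neg →] (- (- (- (- (- (- (- (a * b))))))))  →  (- (- (- (- (- (a * b))))))
2. [neg_neg →] (- (- (a * b)))  →  (a * b);  E = (- (- (- (a * b))))
3. [neg_neg →] (- (- (- (a * b))))  →  (- (a * b));  cost 7 ≤ 7, done

(- (a * b))   [cost 7]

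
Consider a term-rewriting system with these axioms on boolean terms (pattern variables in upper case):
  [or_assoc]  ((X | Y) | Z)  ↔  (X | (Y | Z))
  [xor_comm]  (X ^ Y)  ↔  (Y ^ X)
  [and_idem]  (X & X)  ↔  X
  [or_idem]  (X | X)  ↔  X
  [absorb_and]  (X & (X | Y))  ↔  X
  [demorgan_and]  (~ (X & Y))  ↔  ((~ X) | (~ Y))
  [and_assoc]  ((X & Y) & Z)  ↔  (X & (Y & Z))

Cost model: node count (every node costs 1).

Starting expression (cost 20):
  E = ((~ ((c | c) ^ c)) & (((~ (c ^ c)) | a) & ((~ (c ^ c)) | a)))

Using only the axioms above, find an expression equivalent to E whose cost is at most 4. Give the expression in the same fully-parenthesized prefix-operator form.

(~ (c ^ c))   [cost 4]

(1) (((~ (c ^ c)) | a) & ((~ (c ^ c)) | a))  =[and_idem →]=  ((~ (c ^ c)) | a)    ⊢ ((~ ((c | c) ^ c)) & ((~ (c ^ c)) | a))
(2) (c | c)  =[or_idem →]=  c    ⊢ ((~ (c ^ c)) & ((~ (c ^ c)) | a))
(3) ((~ (c ^ c)) & ((~ (c ^ c)) | a))  =[absorb_and →]=  (~ (c ^ c))    ⊢ cost 4, within 4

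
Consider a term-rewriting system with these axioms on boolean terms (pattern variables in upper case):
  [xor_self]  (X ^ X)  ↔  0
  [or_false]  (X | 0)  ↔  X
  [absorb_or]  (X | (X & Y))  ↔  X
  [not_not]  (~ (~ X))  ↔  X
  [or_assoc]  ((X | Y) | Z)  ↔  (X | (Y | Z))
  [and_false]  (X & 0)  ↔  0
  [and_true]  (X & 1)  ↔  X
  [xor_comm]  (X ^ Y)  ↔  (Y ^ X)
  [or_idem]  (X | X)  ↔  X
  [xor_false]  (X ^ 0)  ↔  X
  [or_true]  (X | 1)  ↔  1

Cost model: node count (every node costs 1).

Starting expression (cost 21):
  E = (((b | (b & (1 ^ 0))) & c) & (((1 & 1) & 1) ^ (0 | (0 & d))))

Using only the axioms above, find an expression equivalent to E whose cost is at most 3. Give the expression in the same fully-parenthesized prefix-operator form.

(1) (1 ^ 0)  =[xor_false →]=  1    ⊢ (((b | (b & 1)) & c) & (((1 & 1) & 1) ^ (0 | (0 & d))))
(2) (b | (b & 1))  =[absorb_or →]=  b    ⊢ ((b & c) & (((1 & 1) & 1) ^ (0 | (0 & d))))
(3) (0 | (0 & d))  =[absorb_or →]=  0    ⊢ ((b & c) & (((1 & 1) & 1) ^ 0))
(4) (1 & 1)  =[and_true →]=  1    ⊢ ((b & c) & ((1 & 1) ^ 0))
(5) ((1 & 1) ^ 0)  =[xor_false →]=  (1 & 1)    ⊢ ((b & c) & (1 & 1))
(6) (1 & 1)  =[and_true →]=  1    ⊢ ((b & c) & 1)
(7) ((b & c) & 1)  =[and_true →]=  (b & c)    ⊢ cost 3, within 3

(b & c)   [cost 3]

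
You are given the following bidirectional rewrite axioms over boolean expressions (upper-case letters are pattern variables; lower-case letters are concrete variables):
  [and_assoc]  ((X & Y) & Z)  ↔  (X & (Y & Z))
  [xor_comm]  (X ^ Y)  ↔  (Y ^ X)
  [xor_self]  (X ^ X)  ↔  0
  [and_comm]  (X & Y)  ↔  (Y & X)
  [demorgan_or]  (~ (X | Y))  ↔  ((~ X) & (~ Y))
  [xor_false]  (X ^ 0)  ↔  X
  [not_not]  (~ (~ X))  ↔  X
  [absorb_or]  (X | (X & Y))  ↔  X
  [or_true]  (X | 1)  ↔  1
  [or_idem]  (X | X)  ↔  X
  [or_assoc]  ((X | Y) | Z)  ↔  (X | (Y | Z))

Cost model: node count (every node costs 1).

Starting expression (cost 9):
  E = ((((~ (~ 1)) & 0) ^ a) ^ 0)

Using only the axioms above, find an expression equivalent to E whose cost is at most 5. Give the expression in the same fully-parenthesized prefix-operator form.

(1) (~ (~ 1))  =[not_not →]=  1    ⊢ (((1 & 0) ^ a) ^ 0)
(2) ((1 & 0) ^ a)  =[xor_comm →]=  (a ^ (1 & 0))    ⊢ ((a ^ (1 & 0)) ^ 0)
(3) ((a ^ (1 & 0)) ^ 0)  =[xor_false →]=  (a ^ (1 & 0))    ⊢ cost 5, within 5

(a ^ (1 & 0))   [cost 5]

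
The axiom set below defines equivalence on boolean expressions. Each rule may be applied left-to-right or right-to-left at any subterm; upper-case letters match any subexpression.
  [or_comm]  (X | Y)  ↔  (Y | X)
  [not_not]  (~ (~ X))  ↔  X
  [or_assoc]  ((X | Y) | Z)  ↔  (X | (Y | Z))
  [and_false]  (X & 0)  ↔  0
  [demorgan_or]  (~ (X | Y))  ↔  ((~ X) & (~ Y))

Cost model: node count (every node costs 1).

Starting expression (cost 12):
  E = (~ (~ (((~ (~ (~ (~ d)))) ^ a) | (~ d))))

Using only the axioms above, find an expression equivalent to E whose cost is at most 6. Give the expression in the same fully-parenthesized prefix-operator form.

((d ^ a) | (~ d))   [cost 6]

(1) (~ (~ (~ (~ d))))  =[not_not →]=  (~ (~ d))    ⊢ (~ (~ (((~ (~ d)) ^ a) | (~ d))))
(2) (~ (~ d))  =[not_not →]=  d    ⊢ (~ (~ ((d ^ a) | (~ d))))
(3) (~ (~ ((d ^ a) | (~ d))))  =[not_not →]=  ((d ^ a) | (~ d))    ⊢ cost 6, within 6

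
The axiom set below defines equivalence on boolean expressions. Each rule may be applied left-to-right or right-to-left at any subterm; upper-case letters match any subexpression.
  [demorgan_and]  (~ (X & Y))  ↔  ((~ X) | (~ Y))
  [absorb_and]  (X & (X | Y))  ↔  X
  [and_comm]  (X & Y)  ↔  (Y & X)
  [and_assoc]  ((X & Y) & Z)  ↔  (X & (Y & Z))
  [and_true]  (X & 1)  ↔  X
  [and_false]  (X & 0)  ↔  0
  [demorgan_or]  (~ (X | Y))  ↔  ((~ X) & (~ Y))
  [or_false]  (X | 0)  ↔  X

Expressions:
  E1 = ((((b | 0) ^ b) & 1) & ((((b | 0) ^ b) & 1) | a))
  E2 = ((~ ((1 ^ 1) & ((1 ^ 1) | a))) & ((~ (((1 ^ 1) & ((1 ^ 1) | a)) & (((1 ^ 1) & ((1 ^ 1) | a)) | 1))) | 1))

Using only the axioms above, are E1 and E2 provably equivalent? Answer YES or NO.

NO

Every axiom is a valid identity, so a rewrite proof would force E1 and E2 to agree under every assignment.
At a=0, b=0: E1 = 0 but E2 = 1; they differ, so no derivation exists.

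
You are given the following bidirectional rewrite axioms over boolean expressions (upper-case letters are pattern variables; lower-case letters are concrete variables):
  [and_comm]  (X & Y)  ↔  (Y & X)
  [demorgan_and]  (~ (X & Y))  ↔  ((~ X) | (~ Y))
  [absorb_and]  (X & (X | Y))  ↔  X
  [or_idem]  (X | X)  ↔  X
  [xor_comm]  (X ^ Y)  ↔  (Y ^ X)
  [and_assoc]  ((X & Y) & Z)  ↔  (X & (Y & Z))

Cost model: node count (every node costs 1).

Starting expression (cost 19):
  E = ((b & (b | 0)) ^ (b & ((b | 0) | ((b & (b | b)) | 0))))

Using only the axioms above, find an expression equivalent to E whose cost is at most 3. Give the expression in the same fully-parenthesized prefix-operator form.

(b ^ b)   [cost 3]

step 1: absorb_and (→) rewrites (b & (b | b)) into b, now ((b & (b | 0)) ^ (b & ((b | 0) | (b | 0))))
step 2: absorb_and (→) rewrites (b & (b | 0)) into b, now (b ^ (b & ((b | 0) | (b | 0))))
step 3: or_idem (→) rewrites ((b | 0) | (b | 0)) into (b | 0), now (b ^ (b & (b | 0)))
step 4: absorb_and (→) rewrites (b & (b | 0)) into b, reaching cost 3 (bound 3)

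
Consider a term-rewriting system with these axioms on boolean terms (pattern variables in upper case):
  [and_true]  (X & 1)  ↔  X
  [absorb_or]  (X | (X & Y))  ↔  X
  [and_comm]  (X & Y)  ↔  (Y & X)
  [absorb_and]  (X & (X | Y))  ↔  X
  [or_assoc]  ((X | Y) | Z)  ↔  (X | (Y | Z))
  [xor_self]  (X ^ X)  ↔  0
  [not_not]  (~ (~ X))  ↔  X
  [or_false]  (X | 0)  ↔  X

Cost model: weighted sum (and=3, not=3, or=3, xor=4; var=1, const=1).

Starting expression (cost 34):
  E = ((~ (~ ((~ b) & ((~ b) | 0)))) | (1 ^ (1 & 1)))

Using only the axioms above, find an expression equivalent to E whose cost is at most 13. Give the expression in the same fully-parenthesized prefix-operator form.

((~ b) | (1 ^ 1))   [cost 13]

(1) (~ (~ ((~ b) & ((~ b) | 0))))  =[not_not →]=  ((~ b) & ((~ b) | 0))    ⊢ (((~ b) & ((~ b) | 0)) | (1 ^ (1 & 1)))
(2) (1 & 1)  =[and_true →]=  1    ⊢ (((~ b) & ((~ b) | 0)) | (1 ^ 1))
(3) ((~ b) & ((~ b) | 0))  =[absorb_and →]=  (~ b)    ⊢ cost 13, within 13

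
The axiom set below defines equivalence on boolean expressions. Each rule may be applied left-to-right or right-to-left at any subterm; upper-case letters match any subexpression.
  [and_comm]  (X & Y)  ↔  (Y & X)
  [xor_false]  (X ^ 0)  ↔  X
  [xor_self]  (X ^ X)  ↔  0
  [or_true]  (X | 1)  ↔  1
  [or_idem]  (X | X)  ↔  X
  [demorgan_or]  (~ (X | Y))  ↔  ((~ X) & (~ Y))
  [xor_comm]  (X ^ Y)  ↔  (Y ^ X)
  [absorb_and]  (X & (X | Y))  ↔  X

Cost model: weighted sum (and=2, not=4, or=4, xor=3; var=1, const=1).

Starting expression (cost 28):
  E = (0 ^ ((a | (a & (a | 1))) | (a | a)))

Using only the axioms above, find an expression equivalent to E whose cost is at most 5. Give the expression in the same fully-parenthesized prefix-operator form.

(0 ^ a)   [cost 5]

1. [absorb_and →] (a & (a | 1))  →  a;  E = (0 ^ ((a | a) | (a | a)))
2. [or_idem →] (a | a)  →  a;  E = (0 ^ (a | (a | a)))
3. [or_idem →] (a | a)  →  a;  E = (0 ^ (a | a))
4. [or_idem →] (a | a)  →  a;  cost 5 ≤ 5, done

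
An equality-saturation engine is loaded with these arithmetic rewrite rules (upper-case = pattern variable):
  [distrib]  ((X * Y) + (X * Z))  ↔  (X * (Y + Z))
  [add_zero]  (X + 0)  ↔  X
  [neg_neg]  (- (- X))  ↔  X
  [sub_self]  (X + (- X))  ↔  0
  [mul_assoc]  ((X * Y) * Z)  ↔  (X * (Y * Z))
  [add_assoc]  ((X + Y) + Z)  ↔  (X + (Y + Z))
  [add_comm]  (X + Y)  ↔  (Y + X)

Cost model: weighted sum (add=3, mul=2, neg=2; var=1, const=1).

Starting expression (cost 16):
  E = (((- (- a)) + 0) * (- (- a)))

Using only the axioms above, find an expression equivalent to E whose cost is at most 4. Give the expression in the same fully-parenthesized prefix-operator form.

(a * a)   [cost 4]

1. [neg_neg →] (- (- a))  →  a;  E = ((a + 0) * (- (- a)))
2. [add_zero →] (a + 0)  →  a;  E = (a * (- (- a)))
3. [neg_neg →] (- (- a))  →  a;  cost 4 ≤ 4, done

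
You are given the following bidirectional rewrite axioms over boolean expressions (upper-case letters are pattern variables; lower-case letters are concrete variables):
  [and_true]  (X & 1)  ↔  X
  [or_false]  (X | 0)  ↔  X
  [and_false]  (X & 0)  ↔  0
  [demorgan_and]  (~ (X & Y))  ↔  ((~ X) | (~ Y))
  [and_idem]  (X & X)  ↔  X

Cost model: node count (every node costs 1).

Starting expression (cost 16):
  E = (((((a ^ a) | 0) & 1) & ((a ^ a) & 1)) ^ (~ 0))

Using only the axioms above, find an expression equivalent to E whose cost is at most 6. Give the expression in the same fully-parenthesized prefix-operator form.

(1) ((a ^ a) | 0)  =[or_false →]=  (a ^ a)    ⊢ ((((a ^ a) & 1) & ((a ^ a) & 1)) ^ (~ 0))
(2) (((a ^ a) & 1) & ((a ^ a) & 1))  =[and_idem →]=  ((a ^ a) & 1)    ⊢ (((a ^ a) & 1) ^ (~ 0))
(3) ((a ^ a) & 1)  =[and_true →]=  (a ^ a)    ⊢ cost 6, within 6

((a ^ a) ^ (~ 0))   [cost 6]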